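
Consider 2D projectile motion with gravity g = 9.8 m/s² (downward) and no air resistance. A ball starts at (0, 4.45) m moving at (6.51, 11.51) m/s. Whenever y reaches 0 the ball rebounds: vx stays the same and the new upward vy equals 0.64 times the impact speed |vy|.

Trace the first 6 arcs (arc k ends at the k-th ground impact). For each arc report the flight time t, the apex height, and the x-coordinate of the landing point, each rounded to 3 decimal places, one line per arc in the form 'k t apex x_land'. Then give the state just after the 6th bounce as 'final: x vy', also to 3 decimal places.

1 2.687 11.209 17.492
2 1.936 4.591 30.095
3 1.239 1.881 38.161
4 0.793 0.770 43.324
5 0.508 0.316 46.627
6 0.325 0.129 48.742
final: 48.742 1.019

Arc 1: start y=4.450, vy=11.510 → t=2.687, apex=11.209, x_land=17.492, impact vy=-14.822
  bounce: vy ← 0.64·14.822 = 9.486
Arc 2: start y=0.000, vy=9.486 → t=1.936, apex=4.591, x_land=30.095, impact vy=-9.486
  bounce: vy ← 0.64·9.486 = 6.071
Arc 3: start y=0.000, vy=6.071 → t=1.239, apex=1.881, x_land=38.161, impact vy=-6.071
  bounce: vy ← 0.64·6.071 = 3.886
Arc 4: start y=0.000, vy=3.886 → t=0.793, apex=0.770, x_land=43.324, impact vy=-3.886
  bounce: vy ← 0.64·3.886 = 2.487
Arc 5: start y=0.000, vy=2.487 → t=0.508, apex=0.316, x_land=46.627, impact vy=-2.487
  bounce: vy ← 0.64·2.487 = 1.592
Arc 6: start y=0.000, vy=1.592 → t=0.325, apex=0.129, x_land=48.742, impact vy=-1.592
  bounce: vy ← 0.64·1.592 = 1.019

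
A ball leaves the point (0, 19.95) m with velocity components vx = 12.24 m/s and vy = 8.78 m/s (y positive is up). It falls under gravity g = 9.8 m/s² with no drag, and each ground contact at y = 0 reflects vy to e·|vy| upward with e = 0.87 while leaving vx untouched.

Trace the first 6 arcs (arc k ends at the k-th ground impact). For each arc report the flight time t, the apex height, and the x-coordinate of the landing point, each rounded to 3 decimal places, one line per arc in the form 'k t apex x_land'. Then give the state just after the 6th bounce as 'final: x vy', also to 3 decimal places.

1 3.104 23.883 37.989
2 3.841 18.077 85.008
3 3.342 13.683 125.915
4 2.908 10.356 161.504
5 2.530 7.839 192.467
6 2.201 5.933 219.404
final: 219.404 9.382

Arc 1: start y=19.950, vy=8.780 → t=3.104, apex=23.883, x_land=37.989, impact vy=-21.636
  bounce: vy ← 0.87·21.636 = 18.823
Arc 2: start y=0.000, vy=18.823 → t=3.841, apex=18.077, x_land=85.008, impact vy=-18.823
  bounce: vy ← 0.87·18.823 = 16.376
Arc 3: start y=0.000, vy=16.376 → t=3.342, apex=13.683, x_land=125.915, impact vy=-16.376
  bounce: vy ← 0.87·16.376 = 14.247
Arc 4: start y=0.000, vy=14.247 → t=2.908, apex=10.356, x_land=161.504, impact vy=-14.247
  bounce: vy ← 0.87·14.247 = 12.395
Arc 5: start y=0.000, vy=12.395 → t=2.530, apex=7.839, x_land=192.467, impact vy=-12.395
  bounce: vy ← 0.87·12.395 = 10.784
Arc 6: start y=0.000, vy=10.784 → t=2.201, apex=5.933, x_land=219.404, impact vy=-10.784
  bounce: vy ← 0.87·10.784 = 9.382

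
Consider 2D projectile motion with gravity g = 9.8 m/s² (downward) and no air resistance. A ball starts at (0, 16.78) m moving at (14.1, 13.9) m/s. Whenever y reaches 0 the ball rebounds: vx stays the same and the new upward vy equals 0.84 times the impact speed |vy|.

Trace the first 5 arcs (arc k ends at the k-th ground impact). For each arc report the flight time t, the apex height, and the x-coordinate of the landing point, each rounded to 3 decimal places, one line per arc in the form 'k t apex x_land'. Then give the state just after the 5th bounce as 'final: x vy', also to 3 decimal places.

1 3.750 26.638 52.874
2 3.917 18.796 108.105
3 3.290 13.262 154.498
4 2.764 9.358 193.469
5 2.322 6.603 226.204
final: 226.204 9.556

Arc 1: start y=16.780, vy=13.900 → t=3.750, apex=26.638, x_land=52.874, impact vy=-22.849
  bounce: vy ← 0.84·22.849 = 19.194
Arc 2: start y=0.000, vy=19.194 → t=3.917, apex=18.796, x_land=108.105, impact vy=-19.194
  bounce: vy ← 0.84·19.194 = 16.123
Arc 3: start y=0.000, vy=16.123 → t=3.290, apex=13.262, x_land=154.498, impact vy=-16.123
  bounce: vy ← 0.84·16.123 = 13.543
Arc 4: start y=0.000, vy=13.543 → t=2.764, apex=9.358, x_land=193.469, impact vy=-13.543
  bounce: vy ← 0.84·13.543 = 11.376
Arc 5: start y=0.000, vy=11.376 → t=2.322, apex=6.603, x_land=226.204, impact vy=-11.376
  bounce: vy ← 0.84·11.376 = 9.556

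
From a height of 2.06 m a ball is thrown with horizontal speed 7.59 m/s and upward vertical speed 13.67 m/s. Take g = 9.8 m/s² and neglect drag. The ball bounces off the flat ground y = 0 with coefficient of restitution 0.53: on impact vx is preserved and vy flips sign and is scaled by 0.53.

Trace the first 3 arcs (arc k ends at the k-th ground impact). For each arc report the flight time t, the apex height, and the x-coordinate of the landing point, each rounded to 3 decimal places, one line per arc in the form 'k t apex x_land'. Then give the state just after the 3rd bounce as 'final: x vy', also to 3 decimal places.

1 2.933 11.594 22.262
2 1.631 3.257 34.638
3 0.864 0.915 41.197
final: 41.197 2.244

Arc 1: start y=2.060, vy=13.670 → t=2.933, apex=11.594, x_land=22.262, impact vy=-15.075
  bounce: vy ← 0.53·15.075 = 7.990
Arc 2: start y=0.000, vy=7.990 → t=1.631, apex=3.257, x_land=34.638, impact vy=-7.990
  bounce: vy ← 0.53·7.990 = 4.234
Arc 3: start y=0.000, vy=4.234 → t=0.864, apex=0.915, x_land=41.197, impact vy=-4.234
  bounce: vy ← 0.53·4.234 = 2.244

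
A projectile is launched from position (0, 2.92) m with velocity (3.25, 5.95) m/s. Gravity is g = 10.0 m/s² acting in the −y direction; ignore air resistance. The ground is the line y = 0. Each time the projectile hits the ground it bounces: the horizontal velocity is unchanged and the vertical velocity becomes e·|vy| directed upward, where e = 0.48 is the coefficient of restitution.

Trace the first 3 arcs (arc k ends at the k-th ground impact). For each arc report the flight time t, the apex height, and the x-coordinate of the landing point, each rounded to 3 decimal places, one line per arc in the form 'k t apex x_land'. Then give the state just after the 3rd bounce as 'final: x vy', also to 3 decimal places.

1 1.564 4.690 5.081
2 0.930 1.081 8.103
3 0.446 0.249 9.554
final: 9.554 1.071

Arc 1: start y=2.920, vy=5.950 → t=1.564, apex=4.690, x_land=5.081, impact vy=-9.685
  bounce: vy ← 0.48·9.685 = 4.649
Arc 2: start y=0.000, vy=4.649 → t=0.930, apex=1.081, x_land=8.103, impact vy=-4.649
  bounce: vy ← 0.48·4.649 = 2.231
Arc 3: start y=0.000, vy=2.231 → t=0.446, apex=0.249, x_land=9.554, impact vy=-2.231
  bounce: vy ← 0.48·2.231 = 1.071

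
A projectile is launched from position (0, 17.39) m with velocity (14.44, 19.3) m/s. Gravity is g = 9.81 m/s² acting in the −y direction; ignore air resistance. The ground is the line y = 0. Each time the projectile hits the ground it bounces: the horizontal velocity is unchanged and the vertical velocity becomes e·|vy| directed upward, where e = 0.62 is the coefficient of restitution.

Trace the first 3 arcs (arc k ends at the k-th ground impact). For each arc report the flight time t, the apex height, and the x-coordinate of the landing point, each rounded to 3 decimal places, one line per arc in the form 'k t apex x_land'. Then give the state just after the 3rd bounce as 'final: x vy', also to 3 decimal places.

1 4.691 36.375 67.732
2 3.377 13.983 116.493
3 2.094 5.375 146.725
final: 146.725 6.367

Arc 1: start y=17.390, vy=19.300 → t=4.691, apex=36.375, x_land=67.732, impact vy=-26.715
  bounce: vy ← 0.62·26.715 = 16.563
Arc 2: start y=0.000, vy=16.563 → t=3.377, apex=13.983, x_land=116.493, impact vy=-16.563
  bounce: vy ← 0.62·16.563 = 10.269
Arc 3: start y=0.000, vy=10.269 → t=2.094, apex=5.375, x_land=146.725, impact vy=-10.269
  bounce: vy ← 0.62·10.269 = 6.367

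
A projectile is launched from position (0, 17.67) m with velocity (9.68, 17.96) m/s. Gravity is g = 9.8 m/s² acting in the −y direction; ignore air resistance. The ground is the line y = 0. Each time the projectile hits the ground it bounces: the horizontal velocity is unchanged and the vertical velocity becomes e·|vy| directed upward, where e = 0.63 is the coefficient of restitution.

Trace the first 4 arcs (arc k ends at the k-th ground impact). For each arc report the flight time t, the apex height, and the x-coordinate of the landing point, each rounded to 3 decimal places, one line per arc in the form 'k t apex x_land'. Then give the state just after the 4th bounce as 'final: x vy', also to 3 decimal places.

Arc 1: start y=17.670, vy=17.960 → t=4.472, apex=34.127, x_land=43.286, impact vy=-25.863
  bounce: vy ← 0.63·25.863 = 16.294
Arc 2: start y=0.000, vy=16.294 → t=3.325, apex=13.545, x_land=75.475, impact vy=-16.294
  bounce: vy ← 0.63·16.294 = 10.265
Arc 3: start y=0.000, vy=10.265 → t=2.095, apex=5.376, x_land=95.753, impact vy=-10.265
  bounce: vy ← 0.63·10.265 = 6.467
Arc 4: start y=0.000, vy=6.467 → t=1.320, apex=2.134, x_land=108.529, impact vy=-6.467
  bounce: vy ← 0.63·6.467 = 4.074

1 4.472 34.127 43.286
2 3.325 13.545 75.475
3 2.095 5.376 95.753
4 1.320 2.134 108.529
final: 108.529 4.074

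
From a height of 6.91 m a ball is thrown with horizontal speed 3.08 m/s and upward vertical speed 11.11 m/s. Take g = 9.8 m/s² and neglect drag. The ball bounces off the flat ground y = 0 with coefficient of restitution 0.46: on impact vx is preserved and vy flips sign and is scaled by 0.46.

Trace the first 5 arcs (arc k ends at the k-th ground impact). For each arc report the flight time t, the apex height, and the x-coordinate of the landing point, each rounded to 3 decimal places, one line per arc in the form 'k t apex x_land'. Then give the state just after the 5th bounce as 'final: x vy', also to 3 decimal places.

Arc 1: start y=6.910, vy=11.110 → t=2.775, apex=13.208, x_land=8.548, impact vy=-16.089
  bounce: vy ← 0.46·16.089 = 7.401
Arc 2: start y=0.000, vy=7.401 → t=1.510, apex=2.795, x_land=13.201, impact vy=-7.401
  bounce: vy ← 0.46·7.401 = 3.405
Arc 3: start y=0.000, vy=3.405 → t=0.695, apex=0.591, x_land=15.340, impact vy=-3.405
  bounce: vy ← 0.46·3.405 = 1.566
Arc 4: start y=0.000, vy=1.566 → t=0.320, apex=0.125, x_land=16.325, impact vy=-1.566
  bounce: vy ← 0.46·1.566 = 0.720
Arc 5: start y=0.000, vy=0.720 → t=0.147, apex=0.026, x_land=16.778, impact vy=-0.720
  bounce: vy ← 0.46·0.720 = 0.331

1 2.775 13.208 8.548
2 1.510 2.795 13.201
3 0.695 0.591 15.340
4 0.320 0.125 16.325
5 0.147 0.026 16.778
final: 16.778 0.331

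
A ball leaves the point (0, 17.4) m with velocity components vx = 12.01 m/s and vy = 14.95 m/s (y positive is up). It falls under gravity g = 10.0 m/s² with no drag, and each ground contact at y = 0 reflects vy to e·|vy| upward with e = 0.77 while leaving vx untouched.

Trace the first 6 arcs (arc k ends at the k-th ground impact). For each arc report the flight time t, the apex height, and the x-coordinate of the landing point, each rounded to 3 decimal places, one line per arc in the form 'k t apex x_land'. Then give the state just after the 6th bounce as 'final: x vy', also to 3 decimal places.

Arc 1: start y=17.400, vy=14.950 → t=3.886, apex=28.575, x_land=46.666, impact vy=-23.906
  bounce: vy ← 0.77·23.906 = 18.408
Arc 2: start y=0.000, vy=18.408 → t=3.682, apex=16.942, x_land=90.882, impact vy=-18.408
  bounce: vy ← 0.77·18.408 = 14.174
Arc 3: start y=0.000, vy=14.174 → t=2.835, apex=10.045, x_land=124.927, impact vy=-14.174
  bounce: vy ← 0.77·14.174 = 10.914
Arc 4: start y=0.000, vy=10.914 → t=2.183, apex=5.956, x_land=151.143, impact vy=-10.914
  bounce: vy ← 0.77·10.914 = 8.404
Arc 5: start y=0.000, vy=8.404 → t=1.681, apex=3.531, x_land=171.328, impact vy=-8.404
  bounce: vy ← 0.77·8.404 = 6.471
Arc 6: start y=0.000, vy=6.471 → t=1.294, apex=2.094, x_land=186.871, impact vy=-6.471
  bounce: vy ← 0.77·6.471 = 4.983

1 3.886 28.575 46.666
2 3.682 16.942 90.882
3 2.835 10.045 124.927
4 2.183 5.956 151.143
5 1.681 3.531 171.328
6 1.294 2.094 186.871
final: 186.871 4.983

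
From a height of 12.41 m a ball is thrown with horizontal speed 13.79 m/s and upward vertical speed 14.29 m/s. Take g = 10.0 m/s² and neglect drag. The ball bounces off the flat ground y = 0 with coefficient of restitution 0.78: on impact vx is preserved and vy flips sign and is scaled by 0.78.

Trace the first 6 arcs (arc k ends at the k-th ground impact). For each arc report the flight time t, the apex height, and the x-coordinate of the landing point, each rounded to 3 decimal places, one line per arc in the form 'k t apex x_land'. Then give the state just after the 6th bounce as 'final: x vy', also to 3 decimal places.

Arc 1: start y=12.410, vy=14.290 → t=3.556, apex=22.620, x_land=49.037, impact vy=-21.270
  bounce: vy ← 0.78·21.270 = 16.590
Arc 2: start y=0.000, vy=16.590 → t=3.318, apex=13.762, x_land=94.793, impact vy=-16.590
  bounce: vy ← 0.78·16.590 = 12.941
Arc 3: start y=0.000, vy=12.941 → t=2.588, apex=8.373, x_land=130.483, impact vy=-12.941
  bounce: vy ← 0.78·12.941 = 10.094
Arc 4: start y=0.000, vy=10.094 → t=2.019, apex=5.094, x_land=158.322, impact vy=-10.094
  bounce: vy ← 0.78·10.094 = 7.873
Arc 5: start y=0.000, vy=7.873 → t=1.575, apex=3.099, x_land=180.035, impact vy=-7.873
  bounce: vy ← 0.78·7.873 = 6.141
Arc 6: start y=0.000, vy=6.141 → t=1.228, apex=1.886, x_land=196.972, impact vy=-6.141
  bounce: vy ← 0.78·6.141 = 4.790

1 3.556 22.620 49.037
2 3.318 13.762 94.793
3 2.588 8.373 130.483
4 2.019 5.094 158.322
5 1.575 3.099 180.035
6 1.228 1.886 196.972
final: 196.972 4.790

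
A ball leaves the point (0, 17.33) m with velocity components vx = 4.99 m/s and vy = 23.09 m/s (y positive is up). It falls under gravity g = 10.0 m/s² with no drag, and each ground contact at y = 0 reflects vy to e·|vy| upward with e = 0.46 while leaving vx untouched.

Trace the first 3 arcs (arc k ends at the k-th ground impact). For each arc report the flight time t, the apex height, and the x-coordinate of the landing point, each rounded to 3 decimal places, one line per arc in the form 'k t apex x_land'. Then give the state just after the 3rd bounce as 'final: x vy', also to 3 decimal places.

1 5.275 43.987 26.323
2 2.729 9.308 39.939
3 1.255 1.970 46.203
final: 46.203 2.887

Arc 1: start y=17.330, vy=23.090 → t=5.275, apex=43.987, x_land=26.323, impact vy=-29.661
  bounce: vy ← 0.46·29.661 = 13.644
Arc 2: start y=0.000, vy=13.644 → t=2.729, apex=9.308, x_land=39.939, impact vy=-13.644
  bounce: vy ← 0.46·13.644 = 6.276
Arc 3: start y=0.000, vy=6.276 → t=1.255, apex=1.970, x_land=46.203, impact vy=-6.276
  bounce: vy ← 0.46·6.276 = 2.887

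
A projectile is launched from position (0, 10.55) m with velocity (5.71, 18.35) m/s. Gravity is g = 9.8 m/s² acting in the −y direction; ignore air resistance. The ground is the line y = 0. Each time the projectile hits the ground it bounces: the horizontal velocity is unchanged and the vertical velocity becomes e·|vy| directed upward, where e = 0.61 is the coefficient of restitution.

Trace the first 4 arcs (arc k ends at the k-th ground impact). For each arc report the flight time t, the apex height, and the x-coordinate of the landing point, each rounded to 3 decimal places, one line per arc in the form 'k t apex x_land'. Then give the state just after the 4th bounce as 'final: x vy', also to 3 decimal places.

1 4.251 27.730 24.275
2 2.902 10.318 40.847
3 1.770 3.839 50.956
4 1.080 1.429 57.122
final: 57.122 3.228

Arc 1: start y=10.550, vy=18.350 → t=4.251, apex=27.730, x_land=24.275, impact vy=-23.313
  bounce: vy ← 0.61·23.313 = 14.221
Arc 2: start y=0.000, vy=14.221 → t=2.902, apex=10.318, x_land=40.847, impact vy=-14.221
  bounce: vy ← 0.61·14.221 = 8.675
Arc 3: start y=0.000, vy=8.675 → t=1.770, apex=3.839, x_land=50.956, impact vy=-8.675
  bounce: vy ← 0.61·8.675 = 5.292
Arc 4: start y=0.000, vy=5.292 → t=1.080, apex=1.429, x_land=57.122, impact vy=-5.292
  bounce: vy ← 0.61·5.292 = 3.228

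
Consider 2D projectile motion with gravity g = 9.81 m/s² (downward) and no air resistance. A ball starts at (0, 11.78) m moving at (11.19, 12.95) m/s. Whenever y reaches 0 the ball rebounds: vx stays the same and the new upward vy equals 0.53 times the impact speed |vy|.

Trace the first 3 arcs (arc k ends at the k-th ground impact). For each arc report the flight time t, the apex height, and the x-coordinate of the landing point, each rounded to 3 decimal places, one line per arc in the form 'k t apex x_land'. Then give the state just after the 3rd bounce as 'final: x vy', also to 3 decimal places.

Arc 1: start y=11.780, vy=12.950 → t=3.356, apex=20.328, x_land=37.552, impact vy=-19.971
  bounce: vy ← 0.53·19.971 = 10.584
Arc 2: start y=0.000, vy=10.584 → t=2.158, apex=5.710, x_land=61.698, impact vy=-10.584
  bounce: vy ← 0.53·10.584 = 5.610
Arc 3: start y=0.000, vy=5.610 → t=1.144, apex=1.604, x_land=74.496, impact vy=-5.610
  bounce: vy ← 0.53·5.610 = 2.973

1 3.356 20.328 37.552
2 2.158 5.710 61.698
3 1.144 1.604 74.496
final: 74.496 2.973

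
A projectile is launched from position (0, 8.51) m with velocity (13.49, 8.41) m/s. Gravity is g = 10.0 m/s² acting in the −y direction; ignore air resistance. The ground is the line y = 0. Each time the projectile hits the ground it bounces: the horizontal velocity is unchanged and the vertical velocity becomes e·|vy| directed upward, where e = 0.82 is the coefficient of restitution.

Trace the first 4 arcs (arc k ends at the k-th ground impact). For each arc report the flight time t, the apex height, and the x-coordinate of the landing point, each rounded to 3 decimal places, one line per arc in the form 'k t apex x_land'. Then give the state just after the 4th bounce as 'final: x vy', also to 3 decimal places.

Arc 1: start y=8.510, vy=8.410 → t=2.393, apex=12.046, x_land=32.284, impact vy=-15.522
  bounce: vy ← 0.82·15.522 = 12.728
Arc 2: start y=0.000, vy=12.728 → t=2.546, apex=8.100, x_land=66.624, impact vy=-12.728
  bounce: vy ← 0.82·12.728 = 10.437
Arc 3: start y=0.000, vy=10.437 → t=2.087, apex=5.446, x_land=94.783, impact vy=-10.437
  bounce: vy ← 0.82·10.437 = 8.558
Arc 4: start y=0.000, vy=8.558 → t=1.712, apex=3.662, x_land=117.873, impact vy=-8.558
  bounce: vy ← 0.82·8.558 = 7.018

1 2.393 12.046 32.284
2 2.546 8.100 66.624
3 2.087 5.446 94.783
4 1.712 3.662 117.873
final: 117.873 7.018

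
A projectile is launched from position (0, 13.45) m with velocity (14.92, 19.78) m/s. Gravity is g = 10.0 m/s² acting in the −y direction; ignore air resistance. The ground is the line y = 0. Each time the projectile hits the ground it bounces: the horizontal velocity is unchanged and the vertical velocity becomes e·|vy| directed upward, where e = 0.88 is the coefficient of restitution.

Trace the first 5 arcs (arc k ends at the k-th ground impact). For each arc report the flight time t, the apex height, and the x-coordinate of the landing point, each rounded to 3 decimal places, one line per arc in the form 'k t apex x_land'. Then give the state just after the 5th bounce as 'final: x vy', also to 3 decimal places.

1 4.548 33.012 67.849
2 4.522 25.565 135.323
3 3.980 19.797 194.700
4 3.502 15.331 246.952
5 3.082 11.872 292.933
final: 292.933 13.560

Arc 1: start y=13.450, vy=19.780 → t=4.548, apex=33.012, x_land=67.849, impact vy=-25.695
  bounce: vy ← 0.88·25.695 = 22.612
Arc 2: start y=0.000, vy=22.612 → t=4.522, apex=25.565, x_land=135.323, impact vy=-22.612
  bounce: vy ← 0.88·22.612 = 19.898
Arc 3: start y=0.000, vy=19.898 → t=3.980, apex=19.797, x_land=194.700, impact vy=-19.898
  bounce: vy ← 0.88·19.898 = 17.511
Arc 4: start y=0.000, vy=17.511 → t=3.502, apex=15.331, x_land=246.952, impact vy=-17.511
  bounce: vy ← 0.88·17.511 = 15.409
Arc 5: start y=0.000, vy=15.409 → t=3.082, apex=11.872, x_land=292.933, impact vy=-15.409
  bounce: vy ← 0.88·15.409 = 13.560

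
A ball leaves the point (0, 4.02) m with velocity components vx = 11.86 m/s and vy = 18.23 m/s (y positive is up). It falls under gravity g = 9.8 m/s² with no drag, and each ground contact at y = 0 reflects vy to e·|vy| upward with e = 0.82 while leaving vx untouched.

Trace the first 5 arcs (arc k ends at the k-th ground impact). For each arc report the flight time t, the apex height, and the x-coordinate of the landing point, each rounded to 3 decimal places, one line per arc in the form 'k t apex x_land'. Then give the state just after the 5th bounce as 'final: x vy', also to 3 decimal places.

Arc 1: start y=4.020, vy=18.230 → t=3.929, apex=20.976, x_land=46.600, impact vy=-20.276
  bounce: vy ← 0.82·20.276 = 16.626
Arc 2: start y=0.000, vy=16.626 → t=3.393, apex=14.104, x_land=86.843, impact vy=-16.626
  bounce: vy ← 0.82·16.626 = 13.634
Arc 3: start y=0.000, vy=13.634 → t=2.782, apex=9.484, x_land=119.842, impact vy=-13.634
  bounce: vy ← 0.82·13.634 = 11.180
Arc 4: start y=0.000, vy=11.180 → t=2.282, apex=6.377, x_land=146.902, impact vy=-11.180
  bounce: vy ← 0.82·11.180 = 9.167
Arc 5: start y=0.000, vy=9.167 → t=1.871, apex=4.288, x_land=169.090, impact vy=-9.167
  bounce: vy ← 0.82·9.167 = 7.517

1 3.929 20.976 46.600
2 3.393 14.104 86.843
3 2.782 9.484 119.842
4 2.282 6.377 146.902
5 1.871 4.288 169.090
final: 169.090 7.517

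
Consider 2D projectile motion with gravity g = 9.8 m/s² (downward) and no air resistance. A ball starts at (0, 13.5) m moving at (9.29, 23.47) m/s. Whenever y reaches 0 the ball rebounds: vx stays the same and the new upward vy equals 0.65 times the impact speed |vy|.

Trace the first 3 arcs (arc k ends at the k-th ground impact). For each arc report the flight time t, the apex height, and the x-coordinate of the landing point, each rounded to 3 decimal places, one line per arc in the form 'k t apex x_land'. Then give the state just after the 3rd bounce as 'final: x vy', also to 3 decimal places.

1 5.309 41.604 49.318
2 3.788 17.578 84.509
3 2.462 7.427 107.383
final: 107.383 7.842

Arc 1: start y=13.500, vy=23.470 → t=5.309, apex=41.604, x_land=49.318, impact vy=-28.556
  bounce: vy ← 0.65·28.556 = 18.561
Arc 2: start y=0.000, vy=18.561 → t=3.788, apex=17.578, x_land=84.509, impact vy=-18.561
  bounce: vy ← 0.65·18.561 = 12.065
Arc 3: start y=0.000, vy=12.065 → t=2.462, apex=7.427, x_land=107.383, impact vy=-12.065
  bounce: vy ← 0.65·12.065 = 7.842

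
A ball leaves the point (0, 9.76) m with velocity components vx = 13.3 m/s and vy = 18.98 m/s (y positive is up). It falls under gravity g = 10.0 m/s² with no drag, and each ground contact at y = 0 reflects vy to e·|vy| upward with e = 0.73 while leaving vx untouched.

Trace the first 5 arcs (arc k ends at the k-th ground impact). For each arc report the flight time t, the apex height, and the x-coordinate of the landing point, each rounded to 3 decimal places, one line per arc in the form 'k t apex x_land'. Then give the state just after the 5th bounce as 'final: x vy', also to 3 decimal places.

Arc 1: start y=9.760, vy=18.980 → t=4.255, apex=27.772, x_land=56.589, impact vy=-23.568
  bounce: vy ← 0.73·23.568 = 17.204
Arc 2: start y=0.000, vy=17.204 → t=3.441, apex=14.800, x_land=102.352, impact vy=-17.204
  bounce: vy ← 0.73·17.204 = 12.559
Arc 3: start y=0.000, vy=12.559 → t=2.512, apex=7.887, x_land=135.760, impact vy=-12.559
  bounce: vy ← 0.73·12.559 = 9.168
Arc 4: start y=0.000, vy=9.168 → t=1.834, apex=4.203, x_land=160.148, impact vy=-9.168
  bounce: vy ← 0.73·9.168 = 6.693
Arc 5: start y=0.000, vy=6.693 → t=1.339, apex=2.240, x_land=177.951, impact vy=-6.693
  bounce: vy ← 0.73·6.693 = 4.886

1 4.255 27.772 56.589
2 3.441 14.800 102.352
3 2.512 7.887 135.760
4 1.834 4.203 160.148
5 1.339 2.240 177.951
final: 177.951 4.886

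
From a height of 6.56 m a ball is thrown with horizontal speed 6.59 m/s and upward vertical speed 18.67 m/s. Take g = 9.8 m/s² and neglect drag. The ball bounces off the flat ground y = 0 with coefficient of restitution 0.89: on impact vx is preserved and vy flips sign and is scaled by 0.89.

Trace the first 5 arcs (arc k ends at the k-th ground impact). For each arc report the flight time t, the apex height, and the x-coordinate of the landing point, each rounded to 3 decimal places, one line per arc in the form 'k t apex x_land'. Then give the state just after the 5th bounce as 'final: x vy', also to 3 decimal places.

Arc 1: start y=6.560, vy=18.670 → t=4.134, apex=24.344, x_land=27.243, impact vy=-21.844
  bounce: vy ← 0.89·21.844 = 19.441
Arc 2: start y=0.000, vy=19.441 → t=3.968, apex=19.283, x_land=53.389, impact vy=-19.441
  bounce: vy ← 0.89·19.441 = 17.302
Arc 3: start y=0.000, vy=17.302 → t=3.531, apex=15.274, x_land=76.659, impact vy=-17.302
  bounce: vy ← 0.89·17.302 = 15.399
Arc 4: start y=0.000, vy=15.399 → t=3.143, apex=12.099, x_land=97.369, impact vy=-15.399
  bounce: vy ← 0.89·15.399 = 13.705
Arc 5: start y=0.000, vy=13.705 → t=2.797, apex=9.583, x_land=115.802, impact vy=-13.705
  bounce: vy ← 0.89·13.705 = 12.198

1 4.134 24.344 27.243
2 3.968 19.283 53.389
3 3.531 15.274 76.659
4 3.143 12.099 97.369
5 2.797 9.583 115.802
final: 115.802 12.198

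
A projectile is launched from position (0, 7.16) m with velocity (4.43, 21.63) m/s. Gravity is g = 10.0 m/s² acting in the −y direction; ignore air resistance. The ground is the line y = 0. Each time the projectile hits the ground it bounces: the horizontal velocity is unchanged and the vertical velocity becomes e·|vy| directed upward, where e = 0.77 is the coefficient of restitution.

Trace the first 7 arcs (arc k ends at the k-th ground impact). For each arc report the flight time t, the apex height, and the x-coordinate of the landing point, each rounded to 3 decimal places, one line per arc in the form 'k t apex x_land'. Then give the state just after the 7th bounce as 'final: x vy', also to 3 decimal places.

Arc 1: start y=7.160, vy=21.630 → t=4.635, apex=30.553, x_land=20.533, impact vy=-24.720
  bounce: vy ← 0.77·24.720 = 19.034
Arc 2: start y=0.000, vy=19.034 → t=3.807, apex=18.115, x_land=37.397, impact vy=-19.034
  bounce: vy ← 0.77·19.034 = 14.656
Arc 3: start y=0.000, vy=14.656 → t=2.931, apex=10.740, x_land=50.382, impact vy=-14.656
  bounce: vy ← 0.77·14.656 = 11.285
Arc 4: start y=0.000, vy=11.285 → t=2.257, apex=6.368, x_land=60.381, impact vy=-11.285
  bounce: vy ← 0.77·11.285 = 8.690
Arc 5: start y=0.000, vy=8.690 → t=1.738, apex=3.776, x_land=68.080, impact vy=-8.690
  bounce: vy ← 0.77·8.690 = 6.691
Arc 6: start y=0.000, vy=6.691 → t=1.338, apex=2.239, x_land=74.009, impact vy=-6.691
  bounce: vy ← 0.77·6.691 = 5.152
Arc 7: start y=0.000, vy=5.152 → t=1.030, apex=1.327, x_land=78.573, impact vy=-5.152
  bounce: vy ← 0.77·5.152 = 3.967

1 4.635 30.553 20.533
2 3.807 18.115 37.397
3 2.931 10.740 50.382
4 2.257 6.368 60.381
5 1.738 3.776 68.080
6 1.338 2.239 74.009
7 1.030 1.327 78.573
final: 78.573 3.967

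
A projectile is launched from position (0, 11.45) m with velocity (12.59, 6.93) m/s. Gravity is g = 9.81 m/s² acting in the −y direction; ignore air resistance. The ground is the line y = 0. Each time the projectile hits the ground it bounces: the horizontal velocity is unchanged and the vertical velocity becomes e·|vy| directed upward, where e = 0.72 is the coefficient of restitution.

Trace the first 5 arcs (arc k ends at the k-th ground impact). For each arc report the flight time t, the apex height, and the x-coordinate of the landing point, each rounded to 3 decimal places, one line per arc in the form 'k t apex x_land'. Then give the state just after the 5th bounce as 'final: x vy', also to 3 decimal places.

Arc 1: start y=11.450, vy=6.930 → t=2.390, apex=13.898, x_land=30.086, impact vy=-16.513
  bounce: vy ← 0.72·16.513 = 11.889
Arc 2: start y=0.000, vy=11.889 → t=2.424, apex=7.205, x_land=60.603, impact vy=-11.889
  bounce: vy ← 0.72·11.889 = 8.560
Arc 3: start y=0.000, vy=8.560 → t=1.745, apex=3.735, x_land=82.575, impact vy=-8.560
  bounce: vy ← 0.72·8.560 = 6.163
Arc 4: start y=0.000, vy=6.163 → t=1.257, apex=1.936, x_land=98.395, impact vy=-6.163
  bounce: vy ← 0.72·6.163 = 4.438
Arc 5: start y=0.000, vy=4.438 → t=0.905, apex=1.004, x_land=109.786, impact vy=-4.438
  bounce: vy ← 0.72·4.438 = 3.195

1 2.390 13.898 30.086
2 2.424 7.205 60.603
3 1.745 3.735 82.575
4 1.257 1.936 98.395
5 0.905 1.004 109.786
final: 109.786 3.195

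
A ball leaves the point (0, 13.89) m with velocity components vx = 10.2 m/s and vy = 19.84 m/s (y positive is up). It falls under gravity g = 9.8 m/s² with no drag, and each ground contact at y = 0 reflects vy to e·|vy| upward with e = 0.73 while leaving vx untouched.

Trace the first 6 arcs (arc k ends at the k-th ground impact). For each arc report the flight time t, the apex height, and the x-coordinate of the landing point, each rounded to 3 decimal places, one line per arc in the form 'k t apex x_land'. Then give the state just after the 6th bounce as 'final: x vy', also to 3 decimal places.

1 4.658 33.973 47.507
2 3.844 18.104 86.720
3 2.806 9.648 115.345
4 2.049 5.141 136.241
5 1.496 2.740 151.495
6 1.092 1.460 162.631
final: 162.631 3.905

Arc 1: start y=13.890, vy=19.840 → t=4.658, apex=33.973, x_land=47.507, impact vy=-25.804
  bounce: vy ← 0.73·25.804 = 18.837
Arc 2: start y=0.000, vy=18.837 → t=3.844, apex=18.104, x_land=86.720, impact vy=-18.837
  bounce: vy ← 0.73·18.837 = 13.751
Arc 3: start y=0.000, vy=13.751 → t=2.806, apex=9.648, x_land=115.345, impact vy=-13.751
  bounce: vy ← 0.73·13.751 = 10.038
Arc 4: start y=0.000, vy=10.038 → t=2.049, apex=5.141, x_land=136.241, impact vy=-10.038
  bounce: vy ← 0.73·10.038 = 7.328
Arc 5: start y=0.000, vy=7.328 → t=1.496, apex=2.740, x_land=151.495, impact vy=-7.328
  bounce: vy ← 0.73·7.328 = 5.349
Arc 6: start y=0.000, vy=5.349 → t=1.092, apex=1.460, x_land=162.631, impact vy=-5.349
  bounce: vy ← 0.73·5.349 = 3.905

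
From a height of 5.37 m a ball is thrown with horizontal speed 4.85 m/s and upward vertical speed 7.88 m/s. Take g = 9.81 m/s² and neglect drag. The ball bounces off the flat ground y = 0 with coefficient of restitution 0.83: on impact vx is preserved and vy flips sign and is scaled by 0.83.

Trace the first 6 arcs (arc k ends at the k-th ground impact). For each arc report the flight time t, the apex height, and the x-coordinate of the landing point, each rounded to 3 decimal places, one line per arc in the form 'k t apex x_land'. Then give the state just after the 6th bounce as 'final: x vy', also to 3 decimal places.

1 2.122 8.535 10.293
2 2.190 5.880 20.914
3 1.817 4.050 29.728
4 1.508 2.790 37.044
5 1.252 1.922 43.117
6 1.039 1.324 48.157
final: 48.157 4.231

Arc 1: start y=5.370, vy=7.880 → t=2.122, apex=8.535, x_land=10.293, impact vy=-12.940
  bounce: vy ← 0.83·12.940 = 10.741
Arc 2: start y=0.000, vy=10.741 → t=2.190, apex=5.880, x_land=20.914, impact vy=-10.741
  bounce: vy ← 0.83·10.741 = 8.915
Arc 3: start y=0.000, vy=8.915 → t=1.817, apex=4.050, x_land=29.728, impact vy=-8.915
  bounce: vy ← 0.83·8.915 = 7.399
Arc 4: start y=0.000, vy=7.399 → t=1.508, apex=2.790, x_land=37.044, impact vy=-7.399
  bounce: vy ← 0.83·7.399 = 6.141
Arc 5: start y=0.000, vy=6.141 → t=1.252, apex=1.922, x_land=43.117, impact vy=-6.141
  bounce: vy ← 0.83·6.141 = 5.097
Arc 6: start y=0.000, vy=5.097 → t=1.039, apex=1.324, x_land=48.157, impact vy=-5.097
  bounce: vy ← 0.83·5.097 = 4.231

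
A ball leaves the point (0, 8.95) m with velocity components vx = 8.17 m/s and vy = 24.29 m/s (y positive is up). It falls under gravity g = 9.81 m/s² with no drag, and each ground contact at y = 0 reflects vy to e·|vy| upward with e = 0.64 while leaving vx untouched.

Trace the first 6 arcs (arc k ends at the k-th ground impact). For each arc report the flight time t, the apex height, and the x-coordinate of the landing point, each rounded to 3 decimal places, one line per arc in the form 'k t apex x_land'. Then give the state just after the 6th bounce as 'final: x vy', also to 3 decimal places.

1 5.297 39.022 43.273
2 3.610 15.983 72.769
3 2.311 6.547 91.647
4 1.479 2.682 103.728
5 0.946 1.098 111.461
6 0.606 0.450 116.409
final: 116.409 1.901

Arc 1: start y=8.950, vy=24.290 → t=5.297, apex=39.022, x_land=43.273, impact vy=-27.670
  bounce: vy ← 0.64·27.670 = 17.709
Arc 2: start y=0.000, vy=17.709 → t=3.610, apex=15.983, x_land=72.769, impact vy=-17.709
  bounce: vy ← 0.64·17.709 = 11.333
Arc 3: start y=0.000, vy=11.333 → t=2.311, apex=6.547, x_land=91.647, impact vy=-11.333
  bounce: vy ← 0.64·11.333 = 7.253
Arc 4: start y=0.000, vy=7.253 → t=1.479, apex=2.682, x_land=103.728, impact vy=-7.253
  bounce: vy ← 0.64·7.253 = 4.642
Arc 5: start y=0.000, vy=4.642 → t=0.946, apex=1.098, x_land=111.461, impact vy=-4.642
  bounce: vy ← 0.64·4.642 = 2.971
Arc 6: start y=0.000, vy=2.971 → t=0.606, apex=0.450, x_land=116.409, impact vy=-2.971
  bounce: vy ← 0.64·2.971 = 1.901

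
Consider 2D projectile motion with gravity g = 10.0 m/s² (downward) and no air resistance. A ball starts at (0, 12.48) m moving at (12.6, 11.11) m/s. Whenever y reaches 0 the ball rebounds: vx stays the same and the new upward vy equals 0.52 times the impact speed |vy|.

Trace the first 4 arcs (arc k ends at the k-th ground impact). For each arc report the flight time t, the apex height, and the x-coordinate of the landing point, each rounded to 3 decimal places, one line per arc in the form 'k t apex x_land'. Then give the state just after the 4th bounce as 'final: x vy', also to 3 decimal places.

1 3.042 18.652 38.334
2 2.009 5.043 63.643
3 1.045 1.364 76.804
4 0.543 0.369 83.648
final: 83.648 1.412

Arc 1: start y=12.480, vy=11.110 → t=3.042, apex=18.652, x_land=38.334, impact vy=-19.314
  bounce: vy ← 0.52·19.314 = 10.043
Arc 2: start y=0.000, vy=10.043 → t=2.009, apex=5.043, x_land=63.643, impact vy=-10.043
  bounce: vy ← 0.52·10.043 = 5.223
Arc 3: start y=0.000, vy=5.223 → t=1.045, apex=1.364, x_land=76.804, impact vy=-5.223
  bounce: vy ← 0.52·5.223 = 2.716
Arc 4: start y=0.000, vy=2.716 → t=0.543, apex=0.369, x_land=83.648, impact vy=-2.716
  bounce: vy ← 0.52·2.716 = 1.412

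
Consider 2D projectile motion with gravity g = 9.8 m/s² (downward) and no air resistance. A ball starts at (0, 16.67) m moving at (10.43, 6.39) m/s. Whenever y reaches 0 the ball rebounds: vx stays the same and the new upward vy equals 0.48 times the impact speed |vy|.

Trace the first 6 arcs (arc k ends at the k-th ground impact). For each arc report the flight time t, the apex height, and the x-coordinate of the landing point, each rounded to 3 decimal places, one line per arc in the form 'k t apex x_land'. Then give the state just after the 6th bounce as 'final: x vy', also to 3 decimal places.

1 2.608 18.753 27.205
2 1.878 4.321 46.793
3 0.901 0.996 56.196
4 0.433 0.229 60.709
5 0.208 0.053 62.875
6 0.100 0.012 63.915
final: 63.915 0.234

Arc 1: start y=16.670, vy=6.390 → t=2.608, apex=18.753, x_land=27.205, impact vy=-19.172
  bounce: vy ← 0.48·19.172 = 9.203
Arc 2: start y=0.000, vy=9.203 → t=1.878, apex=4.321, x_land=46.793, impact vy=-9.203
  bounce: vy ← 0.48·9.203 = 4.417
Arc 3: start y=0.000, vy=4.417 → t=0.901, apex=0.996, x_land=56.196, impact vy=-4.417
  bounce: vy ← 0.48·4.417 = 2.120
Arc 4: start y=0.000, vy=2.120 → t=0.433, apex=0.229, x_land=60.709, impact vy=-2.120
  bounce: vy ← 0.48·2.120 = 1.018
Arc 5: start y=0.000, vy=1.018 → t=0.208, apex=0.053, x_land=62.875, impact vy=-1.018
  bounce: vy ← 0.48·1.018 = 0.489
Arc 6: start y=0.000, vy=0.489 → t=0.100, apex=0.012, x_land=63.915, impact vy=-0.489
  bounce: vy ← 0.48·0.489 = 0.234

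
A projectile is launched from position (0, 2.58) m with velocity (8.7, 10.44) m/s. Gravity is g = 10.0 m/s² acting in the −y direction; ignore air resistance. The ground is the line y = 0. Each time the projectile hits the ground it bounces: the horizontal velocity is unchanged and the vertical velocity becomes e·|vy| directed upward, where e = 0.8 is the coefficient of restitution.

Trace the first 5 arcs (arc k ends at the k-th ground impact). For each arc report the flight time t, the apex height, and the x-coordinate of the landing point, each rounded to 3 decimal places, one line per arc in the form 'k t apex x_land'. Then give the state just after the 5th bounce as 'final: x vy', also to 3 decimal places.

1 2.311 8.030 20.108
2 2.028 5.139 37.748
3 1.622 3.289 51.860
4 1.298 2.105 63.150
5 1.038 1.347 72.182
final: 72.182 4.153

Arc 1: start y=2.580, vy=10.440 → t=2.311, apex=8.030, x_land=20.108, impact vy=-12.673
  bounce: vy ← 0.8·12.673 = 10.138
Arc 2: start y=0.000, vy=10.138 → t=2.028, apex=5.139, x_land=37.748, impact vy=-10.138
  bounce: vy ← 0.8·10.138 = 8.110
Arc 3: start y=0.000, vy=8.110 → t=1.622, apex=3.289, x_land=51.860, impact vy=-8.110
  bounce: vy ← 0.8·8.110 = 6.488
Arc 4: start y=0.000, vy=6.488 → t=1.298, apex=2.105, x_land=63.150, impact vy=-6.488
  bounce: vy ← 0.8·6.488 = 5.191
Arc 5: start y=0.000, vy=5.191 → t=1.038, apex=1.347, x_land=72.182, impact vy=-5.191
  bounce: vy ← 0.8·5.191 = 4.153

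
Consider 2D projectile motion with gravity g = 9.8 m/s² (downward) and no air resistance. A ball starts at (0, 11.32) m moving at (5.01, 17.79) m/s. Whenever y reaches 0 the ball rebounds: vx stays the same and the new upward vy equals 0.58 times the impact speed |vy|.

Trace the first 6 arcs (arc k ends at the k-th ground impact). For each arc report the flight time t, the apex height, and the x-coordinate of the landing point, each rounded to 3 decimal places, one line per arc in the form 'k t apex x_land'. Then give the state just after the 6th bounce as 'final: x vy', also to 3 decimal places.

Arc 1: start y=11.320, vy=17.790 → t=4.183, apex=27.467, x_land=20.956, impact vy=-23.203
  bounce: vy ← 0.58·23.203 = 13.457
Arc 2: start y=0.000, vy=13.457 → t=2.746, apex=9.240, x_land=34.716, impact vy=-13.457
  bounce: vy ← 0.58·13.457 = 7.805
Arc 3: start y=0.000, vy=7.805 → t=1.593, apex=3.108, x_land=42.696, impact vy=-7.805
  bounce: vy ← 0.58·7.805 = 4.527
Arc 4: start y=0.000, vy=4.527 → t=0.924, apex=1.046, x_land=47.325, impact vy=-4.527
  bounce: vy ← 0.58·4.527 = 2.626
Arc 5: start y=0.000, vy=2.626 → t=0.536, apex=0.352, x_land=50.010, impact vy=-2.626
  bounce: vy ← 0.58·2.626 = 1.523
Arc 6: start y=0.000, vy=1.523 → t=0.311, apex=0.118, x_land=51.567, impact vy=-1.523
  bounce: vy ← 0.58·1.523 = 0.883

1 4.183 27.467 20.956
2 2.746 9.240 34.716
3 1.593 3.108 42.696
4 0.924 1.046 47.325
5 0.536 0.352 50.010
6 0.311 0.118 51.567
final: 51.567 0.883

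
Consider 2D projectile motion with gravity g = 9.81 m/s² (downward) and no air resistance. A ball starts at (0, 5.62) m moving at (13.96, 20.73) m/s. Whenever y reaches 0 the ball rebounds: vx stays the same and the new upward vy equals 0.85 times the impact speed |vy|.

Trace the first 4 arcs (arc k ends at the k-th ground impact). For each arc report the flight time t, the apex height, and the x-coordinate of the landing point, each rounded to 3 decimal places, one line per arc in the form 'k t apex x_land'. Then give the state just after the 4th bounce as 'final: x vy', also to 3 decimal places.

1 4.482 27.523 62.568
2 4.027 19.885 118.784
3 3.423 14.367 166.568
4 2.909 10.380 207.184
final: 207.184 12.130

Arc 1: start y=5.620, vy=20.730 → t=4.482, apex=27.523, x_land=62.568, impact vy=-23.238
  bounce: vy ← 0.85·23.238 = 19.752
Arc 2: start y=0.000, vy=19.752 → t=4.027, apex=19.885, x_land=118.784, impact vy=-19.752
  bounce: vy ← 0.85·19.752 = 16.789
Arc 3: start y=0.000, vy=16.789 → t=3.423, apex=14.367, x_land=166.568, impact vy=-16.789
  bounce: vy ← 0.85·16.789 = 14.271
Arc 4: start y=0.000, vy=14.271 → t=2.909, apex=10.380, x_land=207.184, impact vy=-14.271
  bounce: vy ← 0.85·14.271 = 12.130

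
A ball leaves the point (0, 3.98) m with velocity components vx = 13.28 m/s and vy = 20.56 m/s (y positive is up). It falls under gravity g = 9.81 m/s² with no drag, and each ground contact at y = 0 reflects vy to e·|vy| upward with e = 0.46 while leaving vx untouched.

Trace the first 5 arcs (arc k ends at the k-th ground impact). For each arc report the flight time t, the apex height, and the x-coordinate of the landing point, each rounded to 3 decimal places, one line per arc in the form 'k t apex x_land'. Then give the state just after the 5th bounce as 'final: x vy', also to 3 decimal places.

1 4.377 25.525 58.127
2 2.099 5.401 85.998
3 0.965 1.143 98.818
4 0.444 0.242 104.716
5 0.204 0.051 107.429
final: 107.429 0.461

Arc 1: start y=3.980, vy=20.560 → t=4.377, apex=25.525, x_land=58.127, impact vy=-22.379
  bounce: vy ← 0.46·22.379 = 10.294
Arc 2: start y=0.000, vy=10.294 → t=2.099, apex=5.401, x_land=85.998, impact vy=-10.294
  bounce: vy ← 0.46·10.294 = 4.735
Arc 3: start y=0.000, vy=4.735 → t=0.965, apex=1.143, x_land=98.818, impact vy=-4.735
  bounce: vy ← 0.46·4.735 = 2.178
Arc 4: start y=0.000, vy=2.178 → t=0.444, apex=0.242, x_land=104.716, impact vy=-2.178
  bounce: vy ← 0.46·2.178 = 1.002
Arc 5: start y=0.000, vy=1.002 → t=0.204, apex=0.051, x_land=107.429, impact vy=-1.002
  bounce: vy ← 0.46·1.002 = 0.461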